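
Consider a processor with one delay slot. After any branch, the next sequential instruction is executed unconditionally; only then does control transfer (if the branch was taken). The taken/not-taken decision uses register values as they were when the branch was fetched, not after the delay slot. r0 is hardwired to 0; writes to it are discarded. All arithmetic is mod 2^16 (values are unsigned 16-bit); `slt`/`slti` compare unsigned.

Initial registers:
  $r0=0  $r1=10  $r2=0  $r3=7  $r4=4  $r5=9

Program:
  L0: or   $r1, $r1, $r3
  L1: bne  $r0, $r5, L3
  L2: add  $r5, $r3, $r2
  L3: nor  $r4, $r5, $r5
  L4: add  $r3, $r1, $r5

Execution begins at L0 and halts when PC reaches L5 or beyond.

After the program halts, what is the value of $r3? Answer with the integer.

22

[0] or   $r1, $r1, $r3  →  {$r0:0, $r1:15, $r2:0, $r3:7, $r4:4, $r5:9}
[1] bne  $r0, $r5, L3  →  {$r0:0, $r1:15, $r2:0, $r3:7, $r4:4, $r5:9}  ⟨branch taken⟩
[2] add  $r5, $r3, $r2  →  {$r0:0, $r1:15, $r2:0, $r3:7, $r4:4, $r5:7}
[3] nor  $r4, $r5, $r5  →  {$r0:0, $r1:15, $r2:0, $r3:7, $r4:65528, $r5:7}
[4] add  $r3, $r1, $r5  →  {$r0:0, $r1:15, $r2:0, $r3:22, $r4:65528, $r5:7}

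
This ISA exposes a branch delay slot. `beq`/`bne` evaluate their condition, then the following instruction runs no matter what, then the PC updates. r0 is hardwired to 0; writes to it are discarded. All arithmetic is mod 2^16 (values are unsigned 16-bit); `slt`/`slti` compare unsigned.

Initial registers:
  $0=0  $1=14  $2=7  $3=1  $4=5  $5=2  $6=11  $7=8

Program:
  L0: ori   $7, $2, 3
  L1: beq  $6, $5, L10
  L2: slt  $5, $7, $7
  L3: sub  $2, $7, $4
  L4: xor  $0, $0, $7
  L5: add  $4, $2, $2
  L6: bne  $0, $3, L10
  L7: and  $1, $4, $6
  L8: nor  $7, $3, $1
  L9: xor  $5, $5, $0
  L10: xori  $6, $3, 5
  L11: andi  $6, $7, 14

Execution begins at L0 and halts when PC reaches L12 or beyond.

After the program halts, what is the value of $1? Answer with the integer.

PC=0  ori   $7, $2, 3        | $0=0 $1=14 $2=7 $3=1 $4=5 $5=2 $6=11 $7=7
PC=1  beq  $6, $5, L10       | $0=0 $1=14 $2=7 $3=1 $4=5 $5=2 $6=11 $7=7  [not taken]
PC=2  slt  $5, $7, $7        | $0=0 $1=14 $2=7 $3=1 $4=5 $5=0 $6=11 $7=7
PC=3  sub  $2, $7, $4        | $0=0 $1=14 $2=2 $3=1 $4=5 $5=0 $6=11 $7=7
PC=4  xor  $0, $0, $7        | $0=0 $1=14 $2=2 $3=1 $4=5 $5=0 $6=11 $7=7
PC=5  add  $4, $2, $2        | $0=0 $1=14 $2=2 $3=1 $4=4 $5=0 $6=11 $7=7
PC=6  bne  $0, $3, L10       | $0=0 $1=14 $2=2 $3=1 $4=4 $5=0 $6=11 $7=7  [TAKEN]
PC=7  and  $1, $4, $6        | $0=0 $1=0 $2=2 $3=1 $4=4 $5=0 $6=11 $7=7
PC=10 xori  $6, $3, 5        | $0=0 $1=0 $2=2 $3=1 $4=4 $5=0 $6=4 $7=7
PC=11 andi  $6, $7, 14       | $0=0 $1=0 $2=2 $3=1 $4=4 $5=0 $6=6 $7=7

0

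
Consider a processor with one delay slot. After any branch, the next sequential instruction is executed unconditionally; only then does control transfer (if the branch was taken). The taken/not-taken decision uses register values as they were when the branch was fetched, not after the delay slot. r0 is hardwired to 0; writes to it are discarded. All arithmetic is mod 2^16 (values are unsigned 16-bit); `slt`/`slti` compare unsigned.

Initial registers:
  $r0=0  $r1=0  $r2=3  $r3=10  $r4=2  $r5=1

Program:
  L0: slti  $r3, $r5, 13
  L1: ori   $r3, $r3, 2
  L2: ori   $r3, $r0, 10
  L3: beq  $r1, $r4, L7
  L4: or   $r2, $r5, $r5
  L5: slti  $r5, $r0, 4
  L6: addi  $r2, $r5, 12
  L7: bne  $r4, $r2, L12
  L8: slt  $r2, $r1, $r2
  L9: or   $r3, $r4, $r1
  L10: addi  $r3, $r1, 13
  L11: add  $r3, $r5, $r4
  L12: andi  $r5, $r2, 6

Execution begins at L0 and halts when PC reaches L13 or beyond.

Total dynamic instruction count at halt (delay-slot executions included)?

10

#0 slti  $r3, $r5, 13 ; 0/0/3/1/2/1
#1 ori   $r3, $r3, 2 ; 0/0/3/3/2/1
#2 ori   $r3, $r0, 10 ; 0/0/3/10/2/1
#3 beq  $r1, $r4, L7 ; 0/0/3/10/2/1 ; →fallthru
#4 or   $r2, $r5, $r5 ; 0/0/1/10/2/1
#5 slti  $r5, $r0, 4 ; 0/0/1/10/2/1
#6 addi  $r2, $r5, 12 ; 0/0/13/10/2/1
#7 bne  $r4, $r2, L12 ; 0/0/13/10/2/1 ; →target
#8 slt  $r2, $r1, $r2 ; 0/0/1/10/2/1
#12 andi  $r5, $r2, 6 ; 0/0/1/10/2/0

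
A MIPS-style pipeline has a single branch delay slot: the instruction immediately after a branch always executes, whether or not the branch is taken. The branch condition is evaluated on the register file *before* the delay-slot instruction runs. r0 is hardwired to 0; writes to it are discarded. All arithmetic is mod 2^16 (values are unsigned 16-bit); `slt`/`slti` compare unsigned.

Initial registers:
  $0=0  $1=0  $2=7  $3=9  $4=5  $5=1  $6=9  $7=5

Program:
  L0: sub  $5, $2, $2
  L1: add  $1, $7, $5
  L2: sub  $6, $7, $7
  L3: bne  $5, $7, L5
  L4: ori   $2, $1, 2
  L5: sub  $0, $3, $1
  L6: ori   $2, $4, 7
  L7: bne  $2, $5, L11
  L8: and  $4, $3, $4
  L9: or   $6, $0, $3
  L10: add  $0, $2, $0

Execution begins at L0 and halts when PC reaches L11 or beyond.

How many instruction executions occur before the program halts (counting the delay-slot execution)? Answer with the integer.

#0 sub  $5, $2, $2 ; 0/0/7/9/5/0/9/5
#1 add  $1, $7, $5 ; 0/5/7/9/5/0/9/5
#2 sub  $6, $7, $7 ; 0/5/7/9/5/0/0/5
#3 bne  $5, $7, L5 ; 0/5/7/9/5/0/0/5 ; →target
#4 ori   $2, $1, 2 ; 0/5/7/9/5/0/0/5
#5 sub  $0, $3, $1 ; 0/5/7/9/5/0/0/5
#6 ori   $2, $4, 7 ; 0/5/7/9/5/0/0/5
#7 bne  $2, $5, L11 ; 0/5/7/9/5/0/0/5 ; →target
#8 and  $4, $3, $4 ; 0/5/7/9/1/0/0/5

9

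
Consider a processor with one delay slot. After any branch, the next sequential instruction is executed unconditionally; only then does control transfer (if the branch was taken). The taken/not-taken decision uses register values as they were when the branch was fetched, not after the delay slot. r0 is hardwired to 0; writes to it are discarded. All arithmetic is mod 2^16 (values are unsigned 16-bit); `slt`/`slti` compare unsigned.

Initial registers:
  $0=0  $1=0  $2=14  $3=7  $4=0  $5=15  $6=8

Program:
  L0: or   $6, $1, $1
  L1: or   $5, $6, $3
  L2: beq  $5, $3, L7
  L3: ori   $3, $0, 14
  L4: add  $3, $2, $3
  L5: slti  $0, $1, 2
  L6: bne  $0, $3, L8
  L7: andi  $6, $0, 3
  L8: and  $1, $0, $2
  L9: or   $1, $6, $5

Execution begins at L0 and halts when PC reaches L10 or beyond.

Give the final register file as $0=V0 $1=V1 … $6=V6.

$0=0 $1=7 $2=14 $3=14 $4=0 $5=7 $6=0

#0 or   $6, $1, $1 ; 0/0/14/7/0/15/0
#1 or   $5, $6, $3 ; 0/0/14/7/0/7/0
#2 beq  $5, $3, L7 ; 0/0/14/7/0/7/0 ; →target
#3 ori   $3, $0, 14 ; 0/0/14/14/0/7/0
#7 andi  $6, $0, 3 ; 0/0/14/14/0/7/0
#8 and  $1, $0, $2 ; 0/0/14/14/0/7/0
#9 or   $1, $6, $5 ; 0/7/14/14/0/7/0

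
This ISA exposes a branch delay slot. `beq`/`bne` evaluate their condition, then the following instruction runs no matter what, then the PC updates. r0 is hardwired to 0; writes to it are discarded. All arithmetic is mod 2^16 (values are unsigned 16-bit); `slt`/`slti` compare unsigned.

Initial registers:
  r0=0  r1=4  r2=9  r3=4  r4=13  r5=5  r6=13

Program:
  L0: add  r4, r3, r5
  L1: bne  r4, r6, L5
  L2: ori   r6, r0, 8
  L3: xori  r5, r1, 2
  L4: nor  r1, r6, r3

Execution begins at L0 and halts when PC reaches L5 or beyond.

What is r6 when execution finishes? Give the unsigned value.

8

[0] add  r4, r3, r5  →  {r0:0, r1:4, r2:9, r3:4, r4:9, r5:5, r6:13}
[1] bne  r4, r6, L5  →  {r0:0, r1:4, r2:9, r3:4, r4:9, r5:5, r6:13}  ⟨branch taken⟩
[2] ori   r6, r0, 8  →  {r0:0, r1:4, r2:9, r3:4, r4:9, r5:5, r6:8}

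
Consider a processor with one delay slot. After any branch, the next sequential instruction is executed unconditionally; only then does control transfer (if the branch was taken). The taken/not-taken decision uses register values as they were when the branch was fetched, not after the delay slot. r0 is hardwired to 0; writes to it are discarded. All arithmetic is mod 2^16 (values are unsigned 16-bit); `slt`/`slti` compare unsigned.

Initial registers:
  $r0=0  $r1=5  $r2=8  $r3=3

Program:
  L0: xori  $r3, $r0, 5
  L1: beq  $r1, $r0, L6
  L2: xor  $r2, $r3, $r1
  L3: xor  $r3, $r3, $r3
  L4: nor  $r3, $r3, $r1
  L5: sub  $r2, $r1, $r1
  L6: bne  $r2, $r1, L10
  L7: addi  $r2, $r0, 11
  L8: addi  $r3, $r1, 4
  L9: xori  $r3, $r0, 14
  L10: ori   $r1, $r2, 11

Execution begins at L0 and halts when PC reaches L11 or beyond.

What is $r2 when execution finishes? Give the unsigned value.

  step pc=0: xori  $r3, $r0, 5  regs=(0,5,8,5)
  step pc=1: beq  $r1, $r0, L6  cond=F  regs=(0,5,8,5)
  step pc=2: xor  $r2, $r3, $r1  regs=(0,5,0,5)
  step pc=3: xor  $r3, $r3, $r3  regs=(0,5,0,0)
  step pc=4: nor  $r3, $r3, $r1  regs=(0,5,0,65530)
  step pc=5: sub  $r2, $r1, $r1  regs=(0,5,0,65530)
  step pc=6: bne  $r2, $r1, L10  cond=T  regs=(0,5,0,65530)
  step pc=7: addi  $r2, $r0, 11  regs=(0,5,11,65530)
  step pc=10: ori   $r1, $r2, 11  regs=(0,11,11,65530)

11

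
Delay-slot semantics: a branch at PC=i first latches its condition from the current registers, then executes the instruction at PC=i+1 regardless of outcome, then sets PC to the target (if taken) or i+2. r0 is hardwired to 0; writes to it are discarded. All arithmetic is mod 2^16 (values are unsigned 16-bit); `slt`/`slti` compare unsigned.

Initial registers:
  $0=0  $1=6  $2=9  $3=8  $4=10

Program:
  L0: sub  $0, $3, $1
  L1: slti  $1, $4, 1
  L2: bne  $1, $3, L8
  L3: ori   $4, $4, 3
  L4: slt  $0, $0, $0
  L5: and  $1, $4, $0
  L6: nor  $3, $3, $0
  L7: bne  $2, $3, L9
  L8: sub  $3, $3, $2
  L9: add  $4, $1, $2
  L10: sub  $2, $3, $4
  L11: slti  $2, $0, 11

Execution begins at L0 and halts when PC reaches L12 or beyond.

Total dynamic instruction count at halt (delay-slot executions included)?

[0] sub  $0, $3, $1  →  {$0:0, $1:6, $2:9, $3:8, $4:10}
[1] slti  $1, $4, 1  →  {$0:0, $1:0, $2:9, $3:8, $4:10}
[2] bne  $1, $3, L8  →  {$0:0, $1:0, $2:9, $3:8, $4:10}  ⟨branch taken⟩
[3] ori   $4, $4, 3  →  {$0:0, $1:0, $2:9, $3:8, $4:11}
[8] sub  $3, $3, $2  →  {$0:0, $1:0, $2:9, $3:65535, $4:11}
[9] add  $4, $1, $2  →  {$0:0, $1:0, $2:9, $3:65535, $4:9}
[10] sub  $2, $3, $4  →  {$0:0, $1:0, $2:65526, $3:65535, $4:9}
[11] slti  $2, $0, 11  →  {$0:0, $1:0, $2:1, $3:65535, $4:9}

8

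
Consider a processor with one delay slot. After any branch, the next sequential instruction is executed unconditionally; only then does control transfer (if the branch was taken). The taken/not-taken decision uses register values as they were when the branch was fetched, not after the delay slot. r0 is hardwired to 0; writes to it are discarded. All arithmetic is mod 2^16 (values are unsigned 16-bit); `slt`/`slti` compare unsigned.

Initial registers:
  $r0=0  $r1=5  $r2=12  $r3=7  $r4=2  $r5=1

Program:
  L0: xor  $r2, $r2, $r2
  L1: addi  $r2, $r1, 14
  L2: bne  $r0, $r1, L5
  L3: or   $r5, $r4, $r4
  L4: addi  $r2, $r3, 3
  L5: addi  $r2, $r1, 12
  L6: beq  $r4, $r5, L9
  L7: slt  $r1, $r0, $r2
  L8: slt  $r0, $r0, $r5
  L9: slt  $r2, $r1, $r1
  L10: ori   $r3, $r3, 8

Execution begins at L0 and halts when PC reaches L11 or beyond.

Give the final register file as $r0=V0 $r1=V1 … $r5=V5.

$r0=0 $r1=1 $r2=0 $r3=15 $r4=2 $r5=2

PC=0  xor  $r2, $r2, $r2     | $r0=0 $r1=5 $r2=0 $r3=7 $r4=2 $r5=1
PC=1  addi  $r2, $r1, 14     | $r0=0 $r1=5 $r2=19 $r3=7 $r4=2 $r5=1
PC=2  bne  $r0, $r1, L5      | $r0=0 $r1=5 $r2=19 $r3=7 $r4=2 $r5=1  [TAKEN]
PC=3  or   $r5, $r4, $r4     | $r0=0 $r1=5 $r2=19 $r3=7 $r4=2 $r5=2
PC=5  addi  $r2, $r1, 12     | $r0=0 $r1=5 $r2=17 $r3=7 $r4=2 $r5=2
PC=6  beq  $r4, $r5, L9      | $r0=0 $r1=5 $r2=17 $r3=7 $r4=2 $r5=2  [TAKEN]
PC=7  slt  $r1, $r0, $r2     | $r0=0 $r1=1 $r2=17 $r3=7 $r4=2 $r5=2
PC=9  slt  $r2, $r1, $r1     | $r0=0 $r1=1 $r2=0 $r3=7 $r4=2 $r5=2
PC=10 ori   $r3, $r3, 8      | $r0=0 $r1=1 $r2=0 $r3=15 $r4=2 $r5=2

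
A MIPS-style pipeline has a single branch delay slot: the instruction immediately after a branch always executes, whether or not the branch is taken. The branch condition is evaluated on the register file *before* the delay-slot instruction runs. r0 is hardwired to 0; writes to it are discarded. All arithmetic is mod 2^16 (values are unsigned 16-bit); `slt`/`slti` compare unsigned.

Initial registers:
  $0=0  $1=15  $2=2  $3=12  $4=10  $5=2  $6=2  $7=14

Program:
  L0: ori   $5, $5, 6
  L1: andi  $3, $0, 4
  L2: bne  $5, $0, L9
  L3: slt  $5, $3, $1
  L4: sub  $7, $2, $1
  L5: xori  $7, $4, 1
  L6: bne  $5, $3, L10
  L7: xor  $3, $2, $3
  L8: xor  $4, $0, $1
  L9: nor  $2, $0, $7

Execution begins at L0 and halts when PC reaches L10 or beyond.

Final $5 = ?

1

  step pc=0: ori   $5, $5, 6  regs=(0,15,2,12,10,6,2,14)
  step pc=1: andi  $3, $0, 4  regs=(0,15,2,0,10,6,2,14)
  step pc=2: bne  $5, $0, L9  cond=T  regs=(0,15,2,0,10,6,2,14)
  step pc=3: slt  $5, $3, $1  regs=(0,15,2,0,10,1,2,14)
  step pc=9: nor  $2, $0, $7  regs=(0,15,65521,0,10,1,2,14)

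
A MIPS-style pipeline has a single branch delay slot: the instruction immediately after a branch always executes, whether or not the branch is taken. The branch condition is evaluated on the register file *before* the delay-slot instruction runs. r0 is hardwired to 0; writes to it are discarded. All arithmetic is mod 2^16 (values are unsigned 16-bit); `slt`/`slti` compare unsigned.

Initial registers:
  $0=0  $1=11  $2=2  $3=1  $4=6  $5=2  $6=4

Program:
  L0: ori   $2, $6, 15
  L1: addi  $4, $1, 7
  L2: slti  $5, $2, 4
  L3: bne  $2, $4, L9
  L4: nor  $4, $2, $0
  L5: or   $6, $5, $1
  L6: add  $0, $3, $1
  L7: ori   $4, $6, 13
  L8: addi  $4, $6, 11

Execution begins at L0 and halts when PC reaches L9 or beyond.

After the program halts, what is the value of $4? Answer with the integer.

#0 ori   $2, $6, 15 ; 0/11/15/1/6/2/4
#1 addi  $4, $1, 7 ; 0/11/15/1/18/2/4
#2 slti  $5, $2, 4 ; 0/11/15/1/18/0/4
#3 bne  $2, $4, L9 ; 0/11/15/1/18/0/4 ; →target
#4 nor  $4, $2, $0 ; 0/11/15/1/65520/0/4

65520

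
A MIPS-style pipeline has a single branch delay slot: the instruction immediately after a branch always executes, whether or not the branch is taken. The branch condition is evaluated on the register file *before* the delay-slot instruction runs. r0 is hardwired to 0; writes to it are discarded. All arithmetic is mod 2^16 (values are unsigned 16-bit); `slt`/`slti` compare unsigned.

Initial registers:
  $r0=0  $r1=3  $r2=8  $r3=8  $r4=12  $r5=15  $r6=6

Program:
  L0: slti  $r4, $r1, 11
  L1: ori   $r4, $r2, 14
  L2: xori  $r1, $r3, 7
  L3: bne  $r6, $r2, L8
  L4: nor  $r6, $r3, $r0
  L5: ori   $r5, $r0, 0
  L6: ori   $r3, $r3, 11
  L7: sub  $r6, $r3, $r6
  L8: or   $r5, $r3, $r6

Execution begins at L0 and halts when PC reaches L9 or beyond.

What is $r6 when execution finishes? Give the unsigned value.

PC=0  slti  $r4, $r1, 11     | $r0=0 $r1=3 $r2=8 $r3=8 $r4=1 $r5=15 $r6=6
PC=1  ori   $r4, $r2, 14     | $r0=0 $r1=3 $r2=8 $r3=8 $r4=14 $r5=15 $r6=6
PC=2  xori  $r1, $r3, 7      | $r0=0 $r1=15 $r2=8 $r3=8 $r4=14 $r5=15 $r6=6
PC=3  bne  $r6, $r2, L8      | $r0=0 $r1=15 $r2=8 $r3=8 $r4=14 $r5=15 $r6=6  [TAKEN]
PC=4  nor  $r6, $r3, $r0     | $r0=0 $r1=15 $r2=8 $r3=8 $r4=14 $r5=15 $r6=65527
PC=8  or   $r5, $r3, $r6     | $r0=0 $r1=15 $r2=8 $r3=8 $r4=14 $r5=65535 $r6=65527

65527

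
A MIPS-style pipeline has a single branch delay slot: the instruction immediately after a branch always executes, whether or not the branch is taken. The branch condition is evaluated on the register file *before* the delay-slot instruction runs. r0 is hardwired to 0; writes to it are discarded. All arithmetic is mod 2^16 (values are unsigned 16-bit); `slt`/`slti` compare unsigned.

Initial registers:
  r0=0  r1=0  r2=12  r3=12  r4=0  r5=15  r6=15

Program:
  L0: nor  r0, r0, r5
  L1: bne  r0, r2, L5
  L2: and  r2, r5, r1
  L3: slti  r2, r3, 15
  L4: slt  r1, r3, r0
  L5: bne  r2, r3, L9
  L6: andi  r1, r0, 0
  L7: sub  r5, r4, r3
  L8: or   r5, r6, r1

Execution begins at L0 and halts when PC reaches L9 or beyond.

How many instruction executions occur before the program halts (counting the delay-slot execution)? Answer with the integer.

PC=0  nor  r0, r0, r5        | r0=0 r1=0 r2=12 r3=12 r4=0 r5=15 r6=15
PC=1  bne  r0, r2, L5        | r0=0 r1=0 r2=12 r3=12 r4=0 r5=15 r6=15  [TAKEN]
PC=2  and  r2, r5, r1        | r0=0 r1=0 r2=0 r3=12 r4=0 r5=15 r6=15
PC=5  bne  r2, r3, L9        | r0=0 r1=0 r2=0 r3=12 r4=0 r5=15 r6=15  [TAKEN]
PC=6  andi  r1, r0, 0        | r0=0 r1=0 r2=0 r3=12 r4=0 r5=15 r6=15

5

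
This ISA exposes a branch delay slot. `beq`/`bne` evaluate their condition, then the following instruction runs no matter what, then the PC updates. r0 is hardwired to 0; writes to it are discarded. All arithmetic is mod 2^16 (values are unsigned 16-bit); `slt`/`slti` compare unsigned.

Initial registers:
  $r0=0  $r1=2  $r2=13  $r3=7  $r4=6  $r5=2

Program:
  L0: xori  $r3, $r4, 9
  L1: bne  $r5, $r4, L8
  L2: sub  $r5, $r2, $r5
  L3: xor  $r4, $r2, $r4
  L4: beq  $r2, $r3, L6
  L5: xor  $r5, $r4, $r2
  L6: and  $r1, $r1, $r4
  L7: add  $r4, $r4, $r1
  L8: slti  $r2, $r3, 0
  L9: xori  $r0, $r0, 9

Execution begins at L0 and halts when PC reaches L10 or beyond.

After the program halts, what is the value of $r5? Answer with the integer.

11

  step pc=0: xori  $r3, $r4, 9  regs=(0,2,13,15,6,2)
  step pc=1: bne  $r5, $r4, L8  cond=T  regs=(0,2,13,15,6,2)
  step pc=2: sub  $r5, $r2, $r5  regs=(0,2,13,15,6,11)
  step pc=8: slti  $r2, $r3, 0  regs=(0,2,0,15,6,11)
  step pc=9: xori  $r0, $r0, 9  regs=(0,2,0,15,6,11)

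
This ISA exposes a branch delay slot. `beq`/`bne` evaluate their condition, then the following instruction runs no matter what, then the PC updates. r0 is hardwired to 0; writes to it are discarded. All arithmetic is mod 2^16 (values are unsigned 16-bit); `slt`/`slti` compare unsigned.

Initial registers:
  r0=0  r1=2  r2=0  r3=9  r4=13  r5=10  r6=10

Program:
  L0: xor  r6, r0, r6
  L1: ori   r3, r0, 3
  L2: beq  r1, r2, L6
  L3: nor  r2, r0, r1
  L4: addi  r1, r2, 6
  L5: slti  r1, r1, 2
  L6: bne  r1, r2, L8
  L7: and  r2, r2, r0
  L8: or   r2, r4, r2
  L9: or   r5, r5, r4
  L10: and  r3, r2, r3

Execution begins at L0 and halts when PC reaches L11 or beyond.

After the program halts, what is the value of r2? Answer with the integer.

13

  step pc=0: xor  r6, r0, r6  regs=(0,2,0,9,13,10,10)
  step pc=1: ori   r3, r0, 3  regs=(0,2,0,3,13,10,10)
  step pc=2: beq  r1, r2, L6  cond=F  regs=(0,2,0,3,13,10,10)
  step pc=3: nor  r2, r0, r1  regs=(0,2,65533,3,13,10,10)
  step pc=4: addi  r1, r2, 6  regs=(0,3,65533,3,13,10,10)
  step pc=5: slti  r1, r1, 2  regs=(0,0,65533,3,13,10,10)
  step pc=6: bne  r1, r2, L8  cond=T  regs=(0,0,65533,3,13,10,10)
  step pc=7: and  r2, r2, r0  regs=(0,0,0,3,13,10,10)
  step pc=8: or   r2, r4, r2  regs=(0,0,13,3,13,10,10)
  step pc=9: or   r5, r5, r4  regs=(0,0,13,3,13,15,10)
  step pc=10: and  r3, r2, r3  regs=(0,0,13,1,13,15,10)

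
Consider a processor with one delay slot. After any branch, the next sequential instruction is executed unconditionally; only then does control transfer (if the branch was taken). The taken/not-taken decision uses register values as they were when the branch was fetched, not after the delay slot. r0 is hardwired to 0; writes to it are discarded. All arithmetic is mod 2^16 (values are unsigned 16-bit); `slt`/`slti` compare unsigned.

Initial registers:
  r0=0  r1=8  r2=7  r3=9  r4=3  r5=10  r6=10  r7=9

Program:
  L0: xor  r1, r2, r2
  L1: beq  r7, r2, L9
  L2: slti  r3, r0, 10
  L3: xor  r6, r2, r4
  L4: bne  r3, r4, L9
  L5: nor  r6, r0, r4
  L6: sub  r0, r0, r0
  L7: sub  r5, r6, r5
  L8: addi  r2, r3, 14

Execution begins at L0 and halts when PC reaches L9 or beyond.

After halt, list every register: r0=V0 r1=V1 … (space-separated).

r0=0 r1=0 r2=7 r3=1 r4=3 r5=10 r6=65532 r7=9

  step pc=0: xor  r1, r2, r2  regs=(0,0,7,9,3,10,10,9)
  step pc=1: beq  r7, r2, L9  cond=F  regs=(0,0,7,9,3,10,10,9)
  step pc=2: slti  r3, r0, 10  regs=(0,0,7,1,3,10,10,9)
  step pc=3: xor  r6, r2, r4  regs=(0,0,7,1,3,10,4,9)
  step pc=4: bne  r3, r4, L9  cond=T  regs=(0,0,7,1,3,10,4,9)
  step pc=5: nor  r6, r0, r4  regs=(0,0,7,1,3,10,65532,9)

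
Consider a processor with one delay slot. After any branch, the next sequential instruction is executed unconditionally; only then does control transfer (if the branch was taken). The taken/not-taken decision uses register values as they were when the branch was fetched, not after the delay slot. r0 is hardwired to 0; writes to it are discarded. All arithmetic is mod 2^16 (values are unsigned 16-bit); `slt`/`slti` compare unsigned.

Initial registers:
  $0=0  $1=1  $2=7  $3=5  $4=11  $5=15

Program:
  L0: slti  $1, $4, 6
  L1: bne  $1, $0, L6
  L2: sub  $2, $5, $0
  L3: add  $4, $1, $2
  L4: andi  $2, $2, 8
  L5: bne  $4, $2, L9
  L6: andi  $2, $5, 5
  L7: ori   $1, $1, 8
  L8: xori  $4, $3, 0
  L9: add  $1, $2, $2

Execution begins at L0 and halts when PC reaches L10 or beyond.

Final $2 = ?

PC=0  slti  $1, $4, 6        | $0=0 $1=0 $2=7 $3=5 $4=11 $5=15
PC=1  bne  $1, $0, L6        | $0=0 $1=0 $2=7 $3=5 $4=11 $5=15  [not taken]
PC=2  sub  $2, $5, $0        | $0=0 $1=0 $2=15 $3=5 $4=11 $5=15
PC=3  add  $4, $1, $2        | $0=0 $1=0 $2=15 $3=5 $4=15 $5=15
PC=4  andi  $2, $2, 8        | $0=0 $1=0 $2=8 $3=5 $4=15 $5=15
PC=5  bne  $4, $2, L9        | $0=0 $1=0 $2=8 $3=5 $4=15 $5=15  [TAKEN]
PC=6  andi  $2, $5, 5        | $0=0 $1=0 $2=5 $3=5 $4=15 $5=15
PC=9  add  $1, $2, $2        | $0=0 $1=10 $2=5 $3=5 $4=15 $5=15

5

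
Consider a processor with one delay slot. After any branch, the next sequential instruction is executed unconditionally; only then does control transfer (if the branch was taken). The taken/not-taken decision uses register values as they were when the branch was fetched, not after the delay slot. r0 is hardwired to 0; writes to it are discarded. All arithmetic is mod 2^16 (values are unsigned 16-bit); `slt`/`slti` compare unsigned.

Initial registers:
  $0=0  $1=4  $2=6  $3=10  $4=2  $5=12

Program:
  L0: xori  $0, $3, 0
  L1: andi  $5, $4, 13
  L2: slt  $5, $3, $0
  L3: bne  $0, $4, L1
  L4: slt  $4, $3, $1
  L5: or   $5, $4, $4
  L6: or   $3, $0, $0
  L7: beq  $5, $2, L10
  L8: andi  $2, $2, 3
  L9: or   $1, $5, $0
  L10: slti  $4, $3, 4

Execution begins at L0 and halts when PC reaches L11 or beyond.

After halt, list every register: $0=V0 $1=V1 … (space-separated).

PC=0  xori  $0, $3, 0        | $0=0 $1=4 $2=6 $3=10 $4=2 $5=12
PC=1  andi  $5, $4, 13       | $0=0 $1=4 $2=6 $3=10 $4=2 $5=0
PC=2  slt  $5, $3, $0        | $0=0 $1=4 $2=6 $3=10 $4=2 $5=0
PC=3  bne  $0, $4, L1        | $0=0 $1=4 $2=6 $3=10 $4=2 $5=0  [TAKEN]
PC=4  slt  $4, $3, $1        | $0=0 $1=4 $2=6 $3=10 $4=0 $5=0
PC=1  andi  $5, $4, 13       | $0=0 $1=4 $2=6 $3=10 $4=0 $5=0
PC=2  slt  $5, $3, $0        | $0=0 $1=4 $2=6 $3=10 $4=0 $5=0
PC=3  bne  $0, $4, L1        | $0=0 $1=4 $2=6 $3=10 $4=0 $5=0  [not taken]
PC=4  slt  $4, $3, $1        | $0=0 $1=4 $2=6 $3=10 $4=0 $5=0
PC=5  or   $5, $4, $4        | $0=0 $1=4 $2=6 $3=10 $4=0 $5=0
PC=6  or   $3, $0, $0        | $0=0 $1=4 $2=6 $3=0 $4=0 $5=0
PC=7  beq  $5, $2, L10       | $0=0 $1=4 $2=6 $3=0 $4=0 $5=0  [not taken]
PC=8  andi  $2, $2, 3        | $0=0 $1=4 $2=2 $3=0 $4=0 $5=0
PC=9  or   $1, $5, $0        | $0=0 $1=0 $2=2 $3=0 $4=0 $5=0
PC=10 slti  $4, $3, 4        | $0=0 $1=0 $2=2 $3=0 $4=1 $5=0

$0=0 $1=0 $2=2 $3=0 $4=1 $5=0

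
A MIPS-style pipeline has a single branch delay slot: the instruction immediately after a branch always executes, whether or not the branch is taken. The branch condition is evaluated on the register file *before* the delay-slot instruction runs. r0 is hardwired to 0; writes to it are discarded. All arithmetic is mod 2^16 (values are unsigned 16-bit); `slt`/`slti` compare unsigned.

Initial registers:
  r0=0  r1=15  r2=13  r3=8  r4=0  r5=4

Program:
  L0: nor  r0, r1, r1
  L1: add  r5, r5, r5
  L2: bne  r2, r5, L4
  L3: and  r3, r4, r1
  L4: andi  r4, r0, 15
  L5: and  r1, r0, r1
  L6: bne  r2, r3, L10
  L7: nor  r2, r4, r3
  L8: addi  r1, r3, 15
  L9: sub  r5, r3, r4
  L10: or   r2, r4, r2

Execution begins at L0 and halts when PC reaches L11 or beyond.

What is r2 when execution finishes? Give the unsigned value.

#0 nor  r0, r1, r1 ; 0/15/13/8/0/4
#1 add  r5, r5, r5 ; 0/15/13/8/0/8
#2 bne  r2, r5, L4 ; 0/15/13/8/0/8 ; →target
#3 and  r3, r4, r1 ; 0/15/13/0/0/8
#4 andi  r4, r0, 15 ; 0/15/13/0/0/8
#5 and  r1, r0, r1 ; 0/0/13/0/0/8
#6 bne  r2, r3, L10 ; 0/0/13/0/0/8 ; →target
#7 nor  r2, r4, r3 ; 0/0/65535/0/0/8
#10 or   r2, r4, r2 ; 0/0/65535/0/0/8

65535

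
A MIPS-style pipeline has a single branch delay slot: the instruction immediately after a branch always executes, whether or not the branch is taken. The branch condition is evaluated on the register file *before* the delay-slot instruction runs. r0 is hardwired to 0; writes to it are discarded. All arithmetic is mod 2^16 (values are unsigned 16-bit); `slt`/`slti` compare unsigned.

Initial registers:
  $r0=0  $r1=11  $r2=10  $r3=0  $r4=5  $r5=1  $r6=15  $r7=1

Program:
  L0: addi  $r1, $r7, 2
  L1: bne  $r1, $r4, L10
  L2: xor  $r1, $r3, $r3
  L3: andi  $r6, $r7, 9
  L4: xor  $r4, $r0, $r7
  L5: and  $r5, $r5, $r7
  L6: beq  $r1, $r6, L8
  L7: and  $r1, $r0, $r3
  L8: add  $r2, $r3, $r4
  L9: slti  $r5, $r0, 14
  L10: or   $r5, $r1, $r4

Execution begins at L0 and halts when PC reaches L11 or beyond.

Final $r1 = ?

PC=0  addi  $r1, $r7, 2      | $r0=0 $r1=3 $r2=10 $r3=0 $r4=5 $r5=1 $r6=15 $r7=1
PC=1  bne  $r1, $r4, L10     | $r0=0 $r1=3 $r2=10 $r3=0 $r4=5 $r5=1 $r6=15 $r7=1  [TAKEN]
PC=2  xor  $r1, $r3, $r3     | $r0=0 $r1=0 $r2=10 $r3=0 $r4=5 $r5=1 $r6=15 $r7=1
PC=10 or   $r5, $r1, $r4     | $r0=0 $r1=0 $r2=10 $r3=0 $r4=5 $r5=5 $r6=15 $r7=1

0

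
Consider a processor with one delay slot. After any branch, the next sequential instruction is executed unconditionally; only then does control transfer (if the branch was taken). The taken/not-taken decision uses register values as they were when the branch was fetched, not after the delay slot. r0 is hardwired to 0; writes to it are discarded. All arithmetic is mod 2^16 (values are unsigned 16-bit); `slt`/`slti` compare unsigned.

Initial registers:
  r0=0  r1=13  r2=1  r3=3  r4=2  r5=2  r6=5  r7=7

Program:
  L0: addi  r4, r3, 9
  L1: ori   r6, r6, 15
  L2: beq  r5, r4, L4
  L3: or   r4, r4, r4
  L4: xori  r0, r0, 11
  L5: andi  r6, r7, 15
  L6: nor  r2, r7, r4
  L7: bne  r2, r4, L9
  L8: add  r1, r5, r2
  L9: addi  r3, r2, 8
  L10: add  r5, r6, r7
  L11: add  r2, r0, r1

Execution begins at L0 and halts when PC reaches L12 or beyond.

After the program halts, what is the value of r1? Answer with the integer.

65522

  step pc=0: addi  r4, r3, 9  regs=(0,13,1,3,12,2,5,7)
  step pc=1: ori   r6, r6, 15  regs=(0,13,1,3,12,2,15,7)
  step pc=2: beq  r5, r4, L4  cond=F  regs=(0,13,1,3,12,2,15,7)
  step pc=3: or   r4, r4, r4  regs=(0,13,1,3,12,2,15,7)
  step pc=4: xori  r0, r0, 11  regs=(0,13,1,3,12,2,15,7)
  step pc=5: andi  r6, r7, 15  regs=(0,13,1,3,12,2,7,7)
  step pc=6: nor  r2, r7, r4  regs=(0,13,65520,3,12,2,7,7)
  step pc=7: bne  r2, r4, L9  cond=T  regs=(0,13,65520,3,12,2,7,7)
  step pc=8: add  r1, r5, r2  regs=(0,65522,65520,3,12,2,7,7)
  step pc=9: addi  r3, r2, 8  regs=(0,65522,65520,65528,12,2,7,7)
  step pc=10: add  r5, r6, r7  regs=(0,65522,65520,65528,12,14,7,7)
  step pc=11: add  r2, r0, r1  regs=(0,65522,65522,65528,12,14,7,7)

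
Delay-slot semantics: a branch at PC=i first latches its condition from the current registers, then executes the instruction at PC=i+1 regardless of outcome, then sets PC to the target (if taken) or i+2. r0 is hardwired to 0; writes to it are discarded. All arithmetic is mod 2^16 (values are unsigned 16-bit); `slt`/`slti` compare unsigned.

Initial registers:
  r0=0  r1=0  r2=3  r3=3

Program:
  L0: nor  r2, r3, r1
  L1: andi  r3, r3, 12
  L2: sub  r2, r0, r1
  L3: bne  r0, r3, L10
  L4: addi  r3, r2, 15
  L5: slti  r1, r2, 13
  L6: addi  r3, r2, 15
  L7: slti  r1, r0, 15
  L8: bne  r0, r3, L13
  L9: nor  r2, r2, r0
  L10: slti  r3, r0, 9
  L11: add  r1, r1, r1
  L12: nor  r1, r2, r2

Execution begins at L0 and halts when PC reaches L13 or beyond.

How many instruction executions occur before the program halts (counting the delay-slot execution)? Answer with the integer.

10

  step pc=0: nor  r2, r3, r1  regs=(0,0,65532,3)
  step pc=1: andi  r3, r3, 12  regs=(0,0,65532,0)
  step pc=2: sub  r2, r0, r1  regs=(0,0,0,0)
  step pc=3: bne  r0, r3, L10  cond=F  regs=(0,0,0,0)
  step pc=4: addi  r3, r2, 15  regs=(0,0,0,15)
  step pc=5: slti  r1, r2, 13  regs=(0,1,0,15)
  step pc=6: addi  r3, r2, 15  regs=(0,1,0,15)
  step pc=7: slti  r1, r0, 15  regs=(0,1,0,15)
  step pc=8: bne  r0, r3, L13  cond=T  regs=(0,1,0,15)
  step pc=9: nor  r2, r2, r0  regs=(0,1,65535,15)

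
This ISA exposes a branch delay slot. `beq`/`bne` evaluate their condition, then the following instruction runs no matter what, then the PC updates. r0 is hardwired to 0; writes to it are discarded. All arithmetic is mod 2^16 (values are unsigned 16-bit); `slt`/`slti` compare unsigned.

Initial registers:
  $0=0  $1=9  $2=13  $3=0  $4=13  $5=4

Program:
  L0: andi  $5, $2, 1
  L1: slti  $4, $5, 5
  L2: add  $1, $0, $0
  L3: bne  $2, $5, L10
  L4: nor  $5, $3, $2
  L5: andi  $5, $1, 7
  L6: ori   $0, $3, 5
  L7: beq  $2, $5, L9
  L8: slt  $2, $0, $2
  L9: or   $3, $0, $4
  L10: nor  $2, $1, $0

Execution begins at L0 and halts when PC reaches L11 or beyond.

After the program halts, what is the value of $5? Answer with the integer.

  step pc=0: andi  $5, $2, 1  regs=(0,9,13,0,13,1)
  step pc=1: slti  $4, $5, 5  regs=(0,9,13,0,1,1)
  step pc=2: add  $1, $0, $0  regs=(0,0,13,0,1,1)
  step pc=3: bne  $2, $5, L10  cond=T  regs=(0,0,13,0,1,1)
  step pc=4: nor  $5, $3, $2  regs=(0,0,13,0,1,65522)
  step pc=10: nor  $2, $1, $0  regs=(0,0,65535,0,1,65522)

65522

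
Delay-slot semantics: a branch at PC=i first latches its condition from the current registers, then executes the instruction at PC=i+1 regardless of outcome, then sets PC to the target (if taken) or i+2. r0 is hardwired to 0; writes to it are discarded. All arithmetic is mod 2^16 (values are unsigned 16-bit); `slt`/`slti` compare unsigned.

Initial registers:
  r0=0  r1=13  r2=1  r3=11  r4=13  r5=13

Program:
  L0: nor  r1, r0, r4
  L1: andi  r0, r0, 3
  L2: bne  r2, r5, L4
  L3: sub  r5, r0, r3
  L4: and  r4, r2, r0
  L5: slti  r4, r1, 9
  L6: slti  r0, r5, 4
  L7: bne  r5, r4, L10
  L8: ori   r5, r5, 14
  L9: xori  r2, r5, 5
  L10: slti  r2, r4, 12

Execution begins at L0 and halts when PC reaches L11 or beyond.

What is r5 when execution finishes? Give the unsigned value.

[0] nor  r1, r0, r4  →  {r0:0, r1:65522, r2:1, r3:11, r4:13, r5:13}
[1] andi  r0, r0, 3  →  {r0:0, r1:65522, r2:1, r3:11, r4:13, r5:13}
[2] bne  r2, r5, L4  →  {r0:0, r1:65522, r2:1, r3:11, r4:13, r5:13}  ⟨branch taken⟩
[3] sub  r5, r0, r3  →  {r0:0, r1:65522, r2:1, r3:11, r4:13, r5:65525}
[4] and  r4, r2, r0  →  {r0:0, r1:65522, r2:1, r3:11, r4:0, r5:65525}
[5] slti  r4, r1, 9  →  {r0:0, r1:65522, r2:1, r3:11, r4:0, r5:65525}
[6] slti  r0, r5, 4  →  {r0:0, r1:65522, r2:1, r3:11, r4:0, r5:65525}
[7] bne  r5, r4, L10  →  {r0:0, r1:65522, r2:1, r3:11, r4:0, r5:65525}  ⟨branch taken⟩
[8] ori   r5, r5, 14  →  {r0:0, r1:65522, r2:1, r3:11, r4:0, r5:65535}
[10] slti  r2, r4, 12  →  {r0:0, r1:65522, r2:1, r3:11, r4:0, r5:65535}

65535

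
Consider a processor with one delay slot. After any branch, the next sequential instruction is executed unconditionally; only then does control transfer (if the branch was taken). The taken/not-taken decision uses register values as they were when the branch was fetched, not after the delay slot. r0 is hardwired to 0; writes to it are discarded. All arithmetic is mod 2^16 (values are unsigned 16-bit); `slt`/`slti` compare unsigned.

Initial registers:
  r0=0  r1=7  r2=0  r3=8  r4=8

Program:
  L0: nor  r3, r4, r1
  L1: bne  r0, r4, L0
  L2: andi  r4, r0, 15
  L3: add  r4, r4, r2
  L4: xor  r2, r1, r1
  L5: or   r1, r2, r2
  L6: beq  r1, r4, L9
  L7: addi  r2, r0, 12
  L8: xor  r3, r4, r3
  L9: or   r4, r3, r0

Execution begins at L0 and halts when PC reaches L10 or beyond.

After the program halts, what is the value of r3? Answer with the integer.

  step pc=0: nor  r3, r4, r1  regs=(0,7,0,65520,8)
  step pc=1: bne  r0, r4, L0  cond=T  regs=(0,7,0,65520,8)
  step pc=2: andi  r4, r0, 15  regs=(0,7,0,65520,0)
  step pc=0: nor  r3, r4, r1  regs=(0,7,0,65528,0)
  step pc=1: bne  r0, r4, L0  cond=F  regs=(0,7,0,65528,0)
  step pc=2: andi  r4, r0, 15  regs=(0,7,0,65528,0)
  step pc=3: add  r4, r4, r2  regs=(0,7,0,65528,0)
  step pc=4: xor  r2, r1, r1  regs=(0,7,0,65528,0)
  step pc=5: or   r1, r2, r2  regs=(0,0,0,65528,0)
  step pc=6: beq  r1, r4, L9  cond=T  regs=(0,0,0,65528,0)
  step pc=7: addi  r2, r0, 12  regs=(0,0,12,65528,0)
  step pc=9: or   r4, r3, r0  regs=(0,0,12,65528,65528)

65528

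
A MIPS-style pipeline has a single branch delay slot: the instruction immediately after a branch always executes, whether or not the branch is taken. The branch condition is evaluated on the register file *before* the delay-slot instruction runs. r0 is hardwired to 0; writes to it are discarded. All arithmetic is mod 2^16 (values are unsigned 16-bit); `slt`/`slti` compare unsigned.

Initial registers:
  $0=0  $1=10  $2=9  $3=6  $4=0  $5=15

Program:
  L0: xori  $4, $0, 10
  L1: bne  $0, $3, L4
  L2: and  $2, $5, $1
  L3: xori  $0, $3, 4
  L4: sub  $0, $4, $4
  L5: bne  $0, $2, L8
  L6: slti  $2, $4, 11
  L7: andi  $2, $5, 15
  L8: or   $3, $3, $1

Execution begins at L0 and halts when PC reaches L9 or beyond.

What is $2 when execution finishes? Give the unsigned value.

1

PC=0  xori  $4, $0, 10       | $0=0 $1=10 $2=9 $3=6 $4=10 $5=15
PC=1  bne  $0, $3, L4        | $0=0 $1=10 $2=9 $3=6 $4=10 $5=15  [TAKEN]
PC=2  and  $2, $5, $1        | $0=0 $1=10 $2=10 $3=6 $4=10 $5=15
PC=4  sub  $0, $4, $4        | $0=0 $1=10 $2=10 $3=6 $4=10 $5=15
PC=5  bne  $0, $2, L8        | $0=0 $1=10 $2=10 $3=6 $4=10 $5=15  [TAKEN]
PC=6  slti  $2, $4, 11       | $0=0 $1=10 $2=1 $3=6 $4=10 $5=15
PC=8  or   $3, $3, $1        | $0=0 $1=10 $2=1 $3=14 $4=10 $5=15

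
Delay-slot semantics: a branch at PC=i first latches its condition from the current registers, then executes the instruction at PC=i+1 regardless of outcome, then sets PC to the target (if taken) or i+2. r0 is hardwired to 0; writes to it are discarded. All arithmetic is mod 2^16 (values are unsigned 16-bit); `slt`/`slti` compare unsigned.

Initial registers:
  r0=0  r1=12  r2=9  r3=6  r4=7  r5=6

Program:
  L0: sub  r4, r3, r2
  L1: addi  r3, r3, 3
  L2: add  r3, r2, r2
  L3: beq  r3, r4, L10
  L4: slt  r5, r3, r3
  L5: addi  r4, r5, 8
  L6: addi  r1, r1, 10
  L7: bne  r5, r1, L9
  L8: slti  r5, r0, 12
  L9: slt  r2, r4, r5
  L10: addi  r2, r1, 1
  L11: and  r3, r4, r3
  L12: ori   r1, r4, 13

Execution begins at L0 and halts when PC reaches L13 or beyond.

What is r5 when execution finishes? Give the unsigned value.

#0 sub  r4, r3, r2 ; 0/12/9/6/65533/6
#1 addi  r3, r3, 3 ; 0/12/9/9/65533/6
#2 add  r3, r2, r2 ; 0/12/9/18/65533/6
#3 beq  r3, r4, L10 ; 0/12/9/18/65533/6 ; →fallthru
#4 slt  r5, r3, r3 ; 0/12/9/18/65533/0
#5 addi  r4, r5, 8 ; 0/12/9/18/8/0
#6 addi  r1, r1, 10 ; 0/22/9/18/8/0
#7 bne  r5, r1, L9 ; 0/22/9/18/8/0 ; →target
#8 slti  r5, r0, 12 ; 0/22/9/18/8/1
#9 slt  r2, r4, r5 ; 0/22/0/18/8/1
#10 addi  r2, r1, 1 ; 0/22/23/18/8/1
#11 and  r3, r4, r3 ; 0/22/23/0/8/1
#12 ori   r1, r4, 13 ; 0/13/23/0/8/1

1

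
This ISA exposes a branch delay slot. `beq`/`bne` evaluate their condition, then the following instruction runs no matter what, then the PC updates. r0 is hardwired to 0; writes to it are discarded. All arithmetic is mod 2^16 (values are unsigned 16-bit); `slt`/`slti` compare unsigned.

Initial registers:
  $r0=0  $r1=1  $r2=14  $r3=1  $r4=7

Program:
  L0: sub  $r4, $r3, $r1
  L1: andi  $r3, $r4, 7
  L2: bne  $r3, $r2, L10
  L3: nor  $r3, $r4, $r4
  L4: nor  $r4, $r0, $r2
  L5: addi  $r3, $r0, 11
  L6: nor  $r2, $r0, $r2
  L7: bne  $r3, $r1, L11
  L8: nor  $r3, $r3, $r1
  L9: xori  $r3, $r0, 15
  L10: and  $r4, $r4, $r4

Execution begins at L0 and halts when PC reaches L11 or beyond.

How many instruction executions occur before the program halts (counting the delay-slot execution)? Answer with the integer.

#0 sub  $r4, $r3, $r1 ; 0/1/14/1/0
#1 andi  $r3, $r4, 7 ; 0/1/14/0/0
#2 bne  $r3, $r2, L10 ; 0/1/14/0/0 ; →target
#3 nor  $r3, $r4, $r4 ; 0/1/14/65535/0
#10 and  $r4, $r4, $r4 ; 0/1/14/65535/0

5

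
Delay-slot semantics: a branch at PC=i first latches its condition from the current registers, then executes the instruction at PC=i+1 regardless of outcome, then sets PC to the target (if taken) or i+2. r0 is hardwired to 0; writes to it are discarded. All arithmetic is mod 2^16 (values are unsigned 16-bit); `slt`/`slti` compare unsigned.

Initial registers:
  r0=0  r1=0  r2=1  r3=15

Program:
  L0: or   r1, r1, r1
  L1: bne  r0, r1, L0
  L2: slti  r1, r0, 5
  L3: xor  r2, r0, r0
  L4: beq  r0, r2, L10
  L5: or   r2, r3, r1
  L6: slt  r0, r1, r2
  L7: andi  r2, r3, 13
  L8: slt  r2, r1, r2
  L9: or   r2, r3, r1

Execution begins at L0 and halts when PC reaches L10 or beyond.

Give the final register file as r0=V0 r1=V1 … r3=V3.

r0=0 r1=1 r2=15 r3=15

  step pc=0: or   r1, r1, r1  regs=(0,0,1,15)
  step pc=1: bne  r0, r1, L0  cond=F  regs=(0,0,1,15)
  step pc=2: slti  r1, r0, 5  regs=(0,1,1,15)
  step pc=3: xor  r2, r0, r0  regs=(0,1,0,15)
  step pc=4: beq  r0, r2, L10  cond=T  regs=(0,1,0,15)
  step pc=5: or   r2, r3, r1  regs=(0,1,15,15)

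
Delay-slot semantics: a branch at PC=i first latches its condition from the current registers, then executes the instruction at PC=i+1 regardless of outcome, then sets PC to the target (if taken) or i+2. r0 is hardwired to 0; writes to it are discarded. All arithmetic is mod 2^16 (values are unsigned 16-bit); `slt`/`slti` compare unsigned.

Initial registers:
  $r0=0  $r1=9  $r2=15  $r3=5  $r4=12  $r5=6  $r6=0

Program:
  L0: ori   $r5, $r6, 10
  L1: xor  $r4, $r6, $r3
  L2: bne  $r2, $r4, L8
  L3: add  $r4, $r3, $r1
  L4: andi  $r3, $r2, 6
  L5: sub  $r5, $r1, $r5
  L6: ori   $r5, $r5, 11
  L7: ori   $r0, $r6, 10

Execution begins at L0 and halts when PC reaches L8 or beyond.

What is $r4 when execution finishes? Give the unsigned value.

#0 ori   $r5, $r6, 10 ; 0/9/15/5/12/10/0
#1 xor  $r4, $r6, $r3 ; 0/9/15/5/5/10/0
#2 bne  $r2, $r4, L8 ; 0/9/15/5/5/10/0 ; →target
#3 add  $r4, $r3, $r1 ; 0/9/15/5/14/10/0

14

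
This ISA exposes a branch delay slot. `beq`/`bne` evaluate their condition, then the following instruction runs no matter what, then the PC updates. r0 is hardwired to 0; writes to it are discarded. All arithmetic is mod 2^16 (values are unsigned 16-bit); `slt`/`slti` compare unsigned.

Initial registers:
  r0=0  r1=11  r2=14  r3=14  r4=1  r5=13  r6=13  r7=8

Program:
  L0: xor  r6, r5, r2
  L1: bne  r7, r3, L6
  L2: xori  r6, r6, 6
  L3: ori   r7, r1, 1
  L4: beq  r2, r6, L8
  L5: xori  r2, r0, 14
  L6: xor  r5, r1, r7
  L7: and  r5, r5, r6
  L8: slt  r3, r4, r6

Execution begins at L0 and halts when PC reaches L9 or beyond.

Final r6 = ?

5

[0] xor  r6, r5, r2  →  {r0:0, r1:11, r2:14, r3:14, r4:1, r5:13, r6:3, r7:8}
[1] bne  r7, r3, L6  →  {r0:0, r1:11, r2:14, r3:14, r4:1, r5:13, r6:3, r7:8}  ⟨branch taken⟩
[2] xori  r6, r6, 6  →  {r0:0, r1:11, r2:14, r3:14, r4:1, r5:13, r6:5, r7:8}
[6] xor  r5, r1, r7  →  {r0:0, r1:11, r2:14, r3:14, r4:1, r5:3, r6:5, r7:8}
[7] and  r5, r5, r6  →  {r0:0, r1:11, r2:14, r3:14, r4:1, r5:1, r6:5, r7:8}
[8] slt  r3, r4, r6  →  {r0:0, r1:11, r2:14, r3:1, r4:1, r5:1, r6:5, r7:8}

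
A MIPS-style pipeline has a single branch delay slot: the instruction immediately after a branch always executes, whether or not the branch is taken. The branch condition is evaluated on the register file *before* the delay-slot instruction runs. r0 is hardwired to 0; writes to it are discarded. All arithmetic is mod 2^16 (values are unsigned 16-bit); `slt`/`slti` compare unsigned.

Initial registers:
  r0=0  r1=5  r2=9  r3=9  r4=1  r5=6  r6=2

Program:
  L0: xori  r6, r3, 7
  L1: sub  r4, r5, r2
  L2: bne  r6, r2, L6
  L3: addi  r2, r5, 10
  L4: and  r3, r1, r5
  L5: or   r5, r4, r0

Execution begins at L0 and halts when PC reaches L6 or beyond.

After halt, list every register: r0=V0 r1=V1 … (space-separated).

r0=0 r1=5 r2=16 r3=9 r4=65533 r5=6 r6=14

#0 xori  r6, r3, 7 ; 0/5/9/9/1/6/14
#1 sub  r4, r5, r2 ; 0/5/9/9/65533/6/14
#2 bne  r6, r2, L6 ; 0/5/9/9/65533/6/14 ; →target
#3 addi  r2, r5, 10 ; 0/5/16/9/65533/6/14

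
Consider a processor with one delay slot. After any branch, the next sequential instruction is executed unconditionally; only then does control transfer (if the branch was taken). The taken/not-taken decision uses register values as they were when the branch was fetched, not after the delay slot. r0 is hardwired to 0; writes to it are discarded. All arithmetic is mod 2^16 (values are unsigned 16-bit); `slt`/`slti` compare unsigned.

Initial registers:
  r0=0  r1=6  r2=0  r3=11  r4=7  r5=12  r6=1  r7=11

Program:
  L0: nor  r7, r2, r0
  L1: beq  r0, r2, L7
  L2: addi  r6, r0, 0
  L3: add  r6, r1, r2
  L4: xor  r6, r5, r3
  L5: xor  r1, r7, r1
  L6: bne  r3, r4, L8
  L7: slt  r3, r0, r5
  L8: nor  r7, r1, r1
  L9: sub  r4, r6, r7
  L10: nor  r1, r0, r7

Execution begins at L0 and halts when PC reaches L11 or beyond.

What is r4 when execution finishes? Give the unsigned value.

7

PC=0  nor  r7, r2, r0        | r0=0 r1=6 r2=0 r3=11 r4=7 r5=12 r6=1 r7=65535
PC=1  beq  r0, r2, L7        | r0=0 r1=6 r2=0 r3=11 r4=7 r5=12 r6=1 r7=65535  [TAKEN]
PC=2  addi  r6, r0, 0        | r0=0 r1=6 r2=0 r3=11 r4=7 r5=12 r6=0 r7=65535
PC=7  slt  r3, r0, r5        | r0=0 r1=6 r2=0 r3=1 r4=7 r5=12 r6=0 r7=65535
PC=8  nor  r7, r1, r1        | r0=0 r1=6 r2=0 r3=1 r4=7 r5=12 r6=0 r7=65529
PC=9  sub  r4, r6, r7        | r0=0 r1=6 r2=0 r3=1 r4=7 r5=12 r6=0 r7=65529
PC=10 nor  r1, r0, r7        | r0=0 r1=6 r2=0 r3=1 r4=7 r5=12 r6=0 r7=65529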